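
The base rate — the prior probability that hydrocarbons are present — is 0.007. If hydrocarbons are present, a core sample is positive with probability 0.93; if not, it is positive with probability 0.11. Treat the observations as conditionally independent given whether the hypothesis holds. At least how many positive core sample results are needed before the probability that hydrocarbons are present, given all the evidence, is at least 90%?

4

Prior odds: 0.007 ÷ 0.993 = 7/993.
Likelihood ratio of a positive = 0.93/0.11 = 93/11.
Target odds: 0.9 ÷ 0.1 = 9.
Require (93/11)ⁿ ≥ 9 ÷ (7/993) = 8937/7.
(93/11)³ = 804357/1331 falls short of 8937/7 but (93/11)⁴ = 74805201/14641 reaches it, so n = 4.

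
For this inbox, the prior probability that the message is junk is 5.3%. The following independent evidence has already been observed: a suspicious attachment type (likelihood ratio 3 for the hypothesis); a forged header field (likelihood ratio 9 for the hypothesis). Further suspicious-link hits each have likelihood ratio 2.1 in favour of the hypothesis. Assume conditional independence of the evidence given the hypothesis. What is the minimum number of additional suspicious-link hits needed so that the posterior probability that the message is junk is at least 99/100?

6

Prior odds = 0.053/0.947 = 53/947.
Combined Bayes factor of the evidence already in hand = 3 × 9 = 27.
Odds after that evidence = (53/947) × 27 = 1431/947.
Target odds = 0.99/0.01 = 99.
Need 2.1ⁿ ≥ 99 ÷ (1431/947) = 10417/159.
2.1⁵ = 4084101/100000 falls short of 10417/159 but 2.1⁶ = 85766121/1000000 reaches it, so n = 6.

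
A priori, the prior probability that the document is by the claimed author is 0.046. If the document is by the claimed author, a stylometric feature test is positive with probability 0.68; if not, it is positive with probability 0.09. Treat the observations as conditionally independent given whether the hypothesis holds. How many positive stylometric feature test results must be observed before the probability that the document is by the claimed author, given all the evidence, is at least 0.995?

Prior odds = 0.046/0.954 = 23/477.
Likelihood ratio of a positive = 0.68/0.09 = 68/9.
Target posterior odds = 0.995/0.005 = 199.
Need (23/477) × (68/9)ⁿ ≥ 199, i.e. (68/9)ⁿ ≥ 94923/23.
(68/9)⁴ = 21381376/6561 falls short of 94923/23 but (68/9)⁵ ≈24622.5 reaches it, so n = 5.

5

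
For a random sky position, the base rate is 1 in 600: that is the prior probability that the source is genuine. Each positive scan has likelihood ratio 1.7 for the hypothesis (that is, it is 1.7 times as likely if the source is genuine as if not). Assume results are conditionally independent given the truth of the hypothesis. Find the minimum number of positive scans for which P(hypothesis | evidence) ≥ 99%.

21

Prior odds: (1/600) ÷ (599/600) = 1/599.
Likelihood ratio per positive scan = 1.7.
Target posterior odds = 0.99/0.01 = 99.
Require 1.7ⁿ ≥ 99 ÷ (1/599) = 59301.
1.7²⁰ ≈40642.3 falls short of 59301 but 1.7²¹ ≈69091.9 reaches it, so n = 21.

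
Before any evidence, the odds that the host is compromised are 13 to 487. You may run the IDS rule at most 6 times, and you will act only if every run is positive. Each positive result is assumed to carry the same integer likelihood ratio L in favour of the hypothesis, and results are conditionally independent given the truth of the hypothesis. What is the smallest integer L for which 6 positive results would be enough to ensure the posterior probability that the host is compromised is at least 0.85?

Prior odds = 13/487.
Target odds = 0.85/0.15 = 17/3.
Need L⁶ ≥ 17/3 ÷ (13/487) = 8279/39.
2⁶ = 64 < 8279/39 ≤ 729 = 3⁶, so L = 3.

3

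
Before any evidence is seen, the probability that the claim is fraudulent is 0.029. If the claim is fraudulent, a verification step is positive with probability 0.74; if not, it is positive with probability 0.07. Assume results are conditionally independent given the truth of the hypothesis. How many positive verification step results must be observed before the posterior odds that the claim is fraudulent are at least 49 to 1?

Prior odds: 0.029 ÷ 0.971 = 29/971.
Likelihood ratio of a positive = 0.74/0.07 = 74/7.
Target odds = 49.
Need (29/971) × (74/7)ⁿ ≥ 49, i.e. (74/7)ⁿ ≥ 47579/29.
(74/7)³ = 405224/343 falls short of 47579/29 but (74/7)⁴ = 29986576/2401 reaches it, so n = 4.

4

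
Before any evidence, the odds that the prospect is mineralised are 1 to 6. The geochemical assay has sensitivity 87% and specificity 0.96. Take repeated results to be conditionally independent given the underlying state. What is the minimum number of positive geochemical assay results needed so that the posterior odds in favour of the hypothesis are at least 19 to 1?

2

Prior odds = 1/6.
False-positive rate = 1 − 0.96 = 0.04; likelihood ratio of a positive = 0.87/0.04 = 21.75.
Target odds = 19.
Need (1/6) × 21.75ⁿ ≥ 19, i.e. 21.75ⁿ ≥ 114.
21.75¹ = 21.75 falls short of 114 but 21.75² = 473.0625 reaches it, so n = 2.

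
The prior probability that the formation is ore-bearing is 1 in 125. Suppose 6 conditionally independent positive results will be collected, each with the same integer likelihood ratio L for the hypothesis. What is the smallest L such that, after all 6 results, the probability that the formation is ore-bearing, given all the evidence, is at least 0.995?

Prior odds = 0.008/0.992 = 1/124.
Target odds = 0.995/0.005 = 199.
Need L⁶ ≥ 199 ÷ (1/124) = 24676.
5⁶ = 15625 < 24676 ≤ 46656 = 6⁶, so L = 6.

6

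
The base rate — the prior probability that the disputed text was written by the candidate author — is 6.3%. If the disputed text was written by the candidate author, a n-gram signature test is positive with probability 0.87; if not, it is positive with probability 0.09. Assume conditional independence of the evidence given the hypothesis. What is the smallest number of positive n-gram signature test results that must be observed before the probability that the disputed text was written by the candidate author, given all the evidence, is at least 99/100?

Prior odds: 0.063 ÷ 0.937 = 63/937.
Likelihood ratio of a positive = 0.87/0.09 = 29/3.
Target posterior odds = 0.99/0.01 = 99.
Need (63/937) × (29/3)ⁿ ≥ 99, i.e. (29/3)ⁿ ≥ 10307/7.
(29/3)³ = 24389/27 falls short of 10307/7 but (29/3)⁴ = 707281/81 reaches it, so n = 4.

4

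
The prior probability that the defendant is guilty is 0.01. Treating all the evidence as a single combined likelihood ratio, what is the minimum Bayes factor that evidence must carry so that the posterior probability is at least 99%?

Prior odds = 0.01/0.99 = 1/99.
Target odds = 0.99/0.01 = 99.
Required Bayes factor = 99 ÷ (1/99) = 9801.

9801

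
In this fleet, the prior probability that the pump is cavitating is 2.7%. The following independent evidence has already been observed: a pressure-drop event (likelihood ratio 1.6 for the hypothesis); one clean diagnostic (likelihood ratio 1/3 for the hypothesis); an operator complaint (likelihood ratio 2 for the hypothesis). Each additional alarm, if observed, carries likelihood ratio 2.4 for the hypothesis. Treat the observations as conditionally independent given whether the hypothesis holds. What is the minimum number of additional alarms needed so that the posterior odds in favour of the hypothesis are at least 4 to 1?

6

Prior odds = 0.027/0.973 = 27/973.
Combined Bayes factor of the evidence already in hand = 1.6 × (1/3) × 2 = 16/15.
Odds after that evidence = (27/973) × 16/15 = 144/4865.
Target odds = 4.
Need 2.4ⁿ ≥ 4 ÷ (144/4865) = 4865/36.
2.4⁵ = 79.62624 falls short of 4865/36 but 2.4⁶ = 2985984/15625 reaches it, so n = 6.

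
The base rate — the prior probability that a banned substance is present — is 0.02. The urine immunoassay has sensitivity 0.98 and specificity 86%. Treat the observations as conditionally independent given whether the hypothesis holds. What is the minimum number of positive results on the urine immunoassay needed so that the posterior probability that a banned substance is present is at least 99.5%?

5

Prior odds = 0.02/0.98 = 1/49.
False-positive rate = 1 − 0.86 = 0.14; likelihood ratio of a positive = 0.98/0.14 = 7.
Target odds: 0.995 ÷ 0.005 = 199.
Need (1/49) × 7ⁿ ≥ 199, i.e. 7ⁿ ≥ 9751.
7⁴ = 2401 falls short of 9751 but 7⁵ = 16807 reaches it, so n = 5.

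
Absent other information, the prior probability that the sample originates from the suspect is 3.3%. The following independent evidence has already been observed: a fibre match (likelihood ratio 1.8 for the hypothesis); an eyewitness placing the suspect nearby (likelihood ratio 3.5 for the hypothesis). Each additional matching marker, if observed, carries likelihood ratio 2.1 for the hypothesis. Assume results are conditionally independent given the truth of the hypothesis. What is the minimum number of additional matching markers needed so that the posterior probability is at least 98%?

8

Prior odds = 0.033/0.967 = 33/967.
Combined Bayes factor of the evidence already in hand = 1.8 × 3.5 = 6.3.
Odds after that evidence = (33/967) × 6.3 = 2079/9670.
Target odds = 0.98/0.02 = 49.
Need 2.1ⁿ ≥ 49 ÷ (2079/9670) = 67690/297.
2.1⁷ ≈180.109 falls short of 67690/297 but 2.1⁸ ≈378.229 reaches it, so n = 8.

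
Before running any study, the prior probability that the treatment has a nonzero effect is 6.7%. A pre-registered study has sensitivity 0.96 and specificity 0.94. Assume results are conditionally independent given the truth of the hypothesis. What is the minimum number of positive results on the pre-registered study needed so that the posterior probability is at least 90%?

2

Prior odds: 0.067 ÷ 0.933 = 67/933.
False-positive rate = 1 − 0.94 = 0.06; likelihood ratio of a positive = 0.96/0.06 = 16.
Target posterior odds = 0.9/0.1 = 9.
Require 16ⁿ ≥ 9 ÷ (67/933) = 8397/67.
16¹ = 16 falls short of 8397/67 but 16² = 256 reaches it, so n = 2.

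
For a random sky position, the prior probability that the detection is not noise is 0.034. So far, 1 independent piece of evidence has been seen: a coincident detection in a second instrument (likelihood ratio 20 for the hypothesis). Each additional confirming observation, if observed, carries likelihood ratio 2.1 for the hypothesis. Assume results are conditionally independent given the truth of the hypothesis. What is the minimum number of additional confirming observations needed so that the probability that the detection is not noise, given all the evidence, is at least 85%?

3

Prior odds = 0.034/0.966 = 17/483.
Bayes factor of the evidence already in hand = 20.
Odds after that evidence = (17/483) × 20 = 340/483.
Target odds = 0.85/0.15 = 17/3.
Need 2.1ⁿ ≥ 17/3 ÷ (340/483) = 8.05.
2.1² = 4.41 falls short of 8.05 but 2.1³ = 9.261 reaches it, so n = 3.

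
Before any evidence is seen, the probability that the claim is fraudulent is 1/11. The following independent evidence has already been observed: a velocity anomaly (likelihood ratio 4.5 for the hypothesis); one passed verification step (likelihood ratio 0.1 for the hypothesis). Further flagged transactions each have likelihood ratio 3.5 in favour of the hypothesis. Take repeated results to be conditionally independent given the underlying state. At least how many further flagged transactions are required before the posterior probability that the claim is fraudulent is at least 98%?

Prior odds = (1/11)/(10/11) = 0.1.
Combined Bayes factor of the evidence already in hand = 4.5 × 0.1 = 0.45.
Odds after that evidence = 0.1 × 0.45 = 0.045.
Target odds = 0.98/0.02 = 49.
Need 3.5ⁿ ≥ 49 ÷ 0.045 = 9800/9.
3.5⁵ = 525.21875 falls short of 9800/9 but 3.5⁶ = 1838.265625 reaches it, so n = 6.

6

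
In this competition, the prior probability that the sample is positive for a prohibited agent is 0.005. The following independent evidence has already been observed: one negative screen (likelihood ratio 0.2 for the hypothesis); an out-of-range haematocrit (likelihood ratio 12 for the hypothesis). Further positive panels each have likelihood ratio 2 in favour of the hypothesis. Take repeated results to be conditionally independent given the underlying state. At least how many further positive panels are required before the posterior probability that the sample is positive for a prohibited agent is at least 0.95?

Prior odds = 0.005/0.995 = 1/199.
Combined Bayes factor of the evidence already in hand = 0.2 × 12 = 2.4.
Odds after that evidence = (1/199) × 2.4 = 12/995.
Target odds = 0.95/0.05 = 19.
Need 2ⁿ ≥ 19 ÷ (12/995) = 18905/12.
2¹⁰ = 1024 falls short of 18905/12 but 2¹¹ = 2048 reaches it, so n = 11.

11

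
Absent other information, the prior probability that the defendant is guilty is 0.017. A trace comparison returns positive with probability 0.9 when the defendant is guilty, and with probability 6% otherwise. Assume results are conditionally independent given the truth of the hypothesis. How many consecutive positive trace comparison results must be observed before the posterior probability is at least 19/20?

Prior odds = 0.017/0.983 = 17/983.
Likelihood ratio of a positive result = 0.9/0.06 = 15.
Target posterior odds = 0.95/0.05 = 19.
Require 15ⁿ ≥ 19 ÷ (17/983) = 18677/17.
15² = 225 falls short of 18677/17 but 15³ = 3375 reaches it, so n = 3.

3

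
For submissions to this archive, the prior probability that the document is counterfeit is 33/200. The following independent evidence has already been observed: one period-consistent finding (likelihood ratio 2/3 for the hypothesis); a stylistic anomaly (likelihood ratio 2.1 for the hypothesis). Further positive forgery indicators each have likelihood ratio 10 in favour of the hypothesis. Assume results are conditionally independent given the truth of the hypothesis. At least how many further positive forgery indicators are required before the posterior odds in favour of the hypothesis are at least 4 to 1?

2

Prior odds = 0.165/0.835 = 33/167.
Combined Bayes factor of the evidence already in hand = (2/3) × 2.1 = 1.4.
Odds after that evidence = (33/167) × 1.4 = 231/835.
Target odds = 4.
Need 10ⁿ ≥ 4 ÷ (231/835) = 3340/231.
10¹ = 10 falls short of 3340/231 but 10² = 100 reaches it, so n = 2.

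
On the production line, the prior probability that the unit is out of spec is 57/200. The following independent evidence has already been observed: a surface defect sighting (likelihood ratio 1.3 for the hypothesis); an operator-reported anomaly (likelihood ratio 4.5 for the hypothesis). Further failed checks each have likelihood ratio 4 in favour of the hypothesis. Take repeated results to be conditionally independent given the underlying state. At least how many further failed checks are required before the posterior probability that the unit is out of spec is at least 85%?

1

Prior odds = 0.285/0.715 = 57/143.
Combined Bayes factor of the evidence already in hand = 1.3 × 4.5 = 5.85.
Odds after that evidence = (57/143) × 5.85 = 513/220.
Target odds = 0.85/0.15 = 17/3.
Need 4ⁿ ≥ 17/3 ÷ (513/220) = 3740/1539.
4¹ = 4, which meets the required 3740/1539; so n = 1.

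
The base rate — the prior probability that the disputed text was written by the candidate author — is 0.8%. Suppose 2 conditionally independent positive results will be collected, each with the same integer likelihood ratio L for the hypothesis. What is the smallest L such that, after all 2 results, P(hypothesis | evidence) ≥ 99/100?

111

Prior odds = 0.008/0.992 = 1/124.
Target odds = 0.99/0.01 = 99.
Need L² ≥ 99 ÷ (1/124) = 12276.
110² = 12100 < 12276 ≤ 12321 = 111², so L = 111.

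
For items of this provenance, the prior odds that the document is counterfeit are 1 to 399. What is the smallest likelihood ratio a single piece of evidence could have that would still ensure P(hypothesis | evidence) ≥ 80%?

1596

Prior odds = 1/399.
Target odds = 0.8/0.2 = 4.
Required Bayes factor = 4 ÷ (1/399) = 1596.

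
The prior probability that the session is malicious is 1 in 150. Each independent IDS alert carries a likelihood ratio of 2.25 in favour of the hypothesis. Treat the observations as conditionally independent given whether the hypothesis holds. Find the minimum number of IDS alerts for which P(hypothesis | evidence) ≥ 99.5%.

13

Prior odds: (1/150) ÷ (149/150) = 1/149.
Likelihood ratio per IDS alert = 2.25.
Target posterior odds = 0.995/0.005 = 199.
Require 2.25ⁿ ≥ 199 ÷ (1/149) = 29651.
2.25¹² ≈16834.1 falls short of 29651 but 2.25¹³ ≈37876.8 reaches it, so n = 13.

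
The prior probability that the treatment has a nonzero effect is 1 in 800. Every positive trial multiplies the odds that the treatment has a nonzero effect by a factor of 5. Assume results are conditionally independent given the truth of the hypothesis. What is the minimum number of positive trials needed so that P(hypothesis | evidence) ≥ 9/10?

6

Prior odds: 0.00125 ÷ 0.99875 = 1/799.
Likelihood ratio per positive trial = 5.
Target odds: 0.9 ÷ 0.1 = 9.
Require 5ⁿ ≥ 9 ÷ (1/799) = 7191.
5⁵ = 3125 falls short of 7191 but 5⁶ = 15625 reaches it, so n = 6.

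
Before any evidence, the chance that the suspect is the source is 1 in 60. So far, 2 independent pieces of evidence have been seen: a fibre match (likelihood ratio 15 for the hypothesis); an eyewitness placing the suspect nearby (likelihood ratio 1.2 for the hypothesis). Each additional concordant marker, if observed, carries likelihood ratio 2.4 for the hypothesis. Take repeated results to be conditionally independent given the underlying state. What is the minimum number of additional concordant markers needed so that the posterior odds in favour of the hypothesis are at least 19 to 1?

Prior odds = (1/60)/(59/60) = 1/59.
Combined Bayes factor of the evidence already in hand = 15 × 1.2 = 18.
Odds after that evidence = (1/59) × 18 = 18/59.
Target odds = 19.
Need 2.4ⁿ ≥ 19 ÷ (18/59) = 1121/18.
2.4⁴ = 33.1776 falls short of 1121/18 but 2.4⁵ = 79.62624 reaches it, so n = 5.

5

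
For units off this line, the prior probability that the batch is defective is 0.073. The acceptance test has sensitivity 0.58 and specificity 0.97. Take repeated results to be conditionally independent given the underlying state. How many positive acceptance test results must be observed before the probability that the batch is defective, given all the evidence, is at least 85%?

Prior odds = 0.073/0.927 = 73/927.
False-positive rate = 1 − 0.97 = 0.03; likelihood ratio of a positive = 0.58/0.03 = 58/3.
Target odds: 0.85 ÷ 0.15 = 17/3.
Need (73/927) × (58/3)ⁿ ≥ 17/3, i.e. (58/3)ⁿ ≥ 5253/73.
(58/3)¹ = 58/3 falls short of 5253/73 but (58/3)² = 3364/9 reaches it, so n = 2.

2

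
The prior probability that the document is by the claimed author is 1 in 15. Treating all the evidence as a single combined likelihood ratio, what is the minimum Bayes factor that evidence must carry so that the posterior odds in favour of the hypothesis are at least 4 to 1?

56

Prior odds = (1/15)/(14/15) = 1/14.
Target odds = 4.
Required Bayes factor = 4 ÷ (1/14) = 56.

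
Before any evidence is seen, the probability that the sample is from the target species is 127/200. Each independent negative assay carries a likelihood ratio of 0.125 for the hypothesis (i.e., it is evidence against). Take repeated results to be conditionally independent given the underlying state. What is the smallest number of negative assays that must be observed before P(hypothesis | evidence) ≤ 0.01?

Prior odds: 0.635 ÷ 0.365 = 127/73.
Likelihood ratio per negative assay = 0.125.
Target odds: 0.01 ÷ 0.99 = 1/99.
Need (127/73) × 0.125ⁿ ≤ 1/99, i.e. 0.125ⁿ ≤ 73/12573.
0.125² = 0.015625 is still above 73/12573 but 0.125³ = 0.001953125 is at or below it, so n = 3.

3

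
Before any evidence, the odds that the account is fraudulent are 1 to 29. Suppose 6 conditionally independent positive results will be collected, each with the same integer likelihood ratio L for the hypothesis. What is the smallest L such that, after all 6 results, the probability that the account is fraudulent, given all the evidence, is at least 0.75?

Prior odds = 1/29.
Target odds = 0.75/0.25 = 3.
Need L⁶ ≥ 3 ÷ (1/29) = 87.
2⁶ = 64 < 87 ≤ 729 = 3⁶, so L = 3.

3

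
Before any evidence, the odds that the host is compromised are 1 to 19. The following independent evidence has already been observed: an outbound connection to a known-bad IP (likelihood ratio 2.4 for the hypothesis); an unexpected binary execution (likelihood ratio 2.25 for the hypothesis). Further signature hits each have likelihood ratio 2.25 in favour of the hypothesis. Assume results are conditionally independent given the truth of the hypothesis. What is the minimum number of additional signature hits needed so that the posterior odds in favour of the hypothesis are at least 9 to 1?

Prior odds = 1/19.
Combined Bayes factor of the evidence already in hand = 2.4 × 2.25 = 5.4.
Odds after that evidence = (1/19) × 5.4 = 27/95.
Target odds = 9.
Need 2.25ⁿ ≥ 9 ÷ (27/95) = 95/3.
2.25⁴ = 25.62890625 falls short of 95/3 but 2.25⁵ = 59049/1024 reaches it, so n = 5.

5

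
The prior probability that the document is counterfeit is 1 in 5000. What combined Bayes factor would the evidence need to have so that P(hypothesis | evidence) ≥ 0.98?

244951

Prior odds = 0.0002/0.9998 = 1/4999.
Target odds = 0.98/0.02 = 49.
Required Bayes factor = 49 ÷ (1/4999) = 244951.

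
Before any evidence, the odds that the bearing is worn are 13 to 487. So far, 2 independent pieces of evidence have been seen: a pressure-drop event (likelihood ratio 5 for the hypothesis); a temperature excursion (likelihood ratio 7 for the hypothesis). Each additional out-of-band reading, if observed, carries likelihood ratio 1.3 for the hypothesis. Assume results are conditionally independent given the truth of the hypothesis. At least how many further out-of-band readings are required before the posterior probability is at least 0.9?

Prior odds = 13/487.
Combined Bayes factor of the evidence already in hand = 5 × 7 = 35.
Odds after that evidence = (13/487) × 35 = 455/487.
Target odds = 0.9/0.1 = 9.
Need 1.3ⁿ ≥ 9 ÷ (455/487) = 4383/455.
1.3⁸ = 815730721/100000000 falls short of 4383/455 but 1.3⁹ ≈10.6045 reaches it, so n = 9.

9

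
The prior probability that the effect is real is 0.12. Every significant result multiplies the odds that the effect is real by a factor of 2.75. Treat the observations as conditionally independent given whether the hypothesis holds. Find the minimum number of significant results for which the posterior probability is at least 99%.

Prior odds: 0.12 ÷ 0.88 = 3/22.
Likelihood ratio per significant result = 2.75.
Target odds: 0.99 ÷ 0.01 = 99.
Require 2.75ⁿ ≥ 99 ÷ (3/22) = 726.
2.75⁶ = 1771561/4096 falls short of 726 but 2.75⁷ = 19487171/16384 reaches it, so n = 7.

7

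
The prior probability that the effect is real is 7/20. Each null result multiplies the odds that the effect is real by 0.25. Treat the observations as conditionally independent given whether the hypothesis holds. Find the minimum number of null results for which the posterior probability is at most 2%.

3

Prior odds = 0.35/0.65 = 7/13.
Likelihood ratio per null result = 0.25.
Target odds: 0.02 ÷ 0.98 = 1/49.
Require 0.25ⁿ ≤ 1/49 ÷ (7/13) = 13/343.
0.25² = 0.0625 is still above 13/343 but 0.25³ = 0.015625 is at or below it, so n = 3.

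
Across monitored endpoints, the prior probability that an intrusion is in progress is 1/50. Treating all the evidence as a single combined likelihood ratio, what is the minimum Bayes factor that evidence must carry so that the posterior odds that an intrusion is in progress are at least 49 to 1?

Prior odds = 0.02/0.98 = 1/49.
Target odds = 49.
Required Bayes factor = 49 ÷ (1/49) = 2401.

2401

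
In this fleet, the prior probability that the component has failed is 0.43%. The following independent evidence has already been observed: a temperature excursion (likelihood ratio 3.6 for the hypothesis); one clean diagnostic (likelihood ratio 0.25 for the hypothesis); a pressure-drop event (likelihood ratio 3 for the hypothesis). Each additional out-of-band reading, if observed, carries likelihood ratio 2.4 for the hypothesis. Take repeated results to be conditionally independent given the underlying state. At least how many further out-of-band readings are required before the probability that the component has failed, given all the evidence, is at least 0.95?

Prior odds = 0.0043/0.9957 = 43/9957.
Combined Bayes factor of the evidence already in hand = 3.6 × 0.25 × 3 = 2.7.
Odds after that evidence = (43/9957) × 2.7 = 387/33190.
Target odds = 0.95/0.05 = 19.
Need 2.4ⁿ ≥ 19 ÷ (387/33190) = 630610/387.
2.4⁸ = 429981696/390625 falls short of 630610/387 but 2.4⁹ ≈2641.81 reaches it, so n = 9.

9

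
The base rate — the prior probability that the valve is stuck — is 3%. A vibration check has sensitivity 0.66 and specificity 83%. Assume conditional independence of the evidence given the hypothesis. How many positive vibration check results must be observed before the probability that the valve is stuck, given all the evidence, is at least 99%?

Prior odds = 0.03/0.97 = 3/97.
False-positive rate = 1 − 0.83 = 0.17; likelihood ratio of a positive = 0.66/0.17 = 66/17.
Target odds: 0.99 ÷ 0.01 = 99.
Need (3/97) × (66/17)ⁿ ≥ 99, i.e. (66/17)ⁿ ≥ 3201.
(66/17)⁵ ≈882.013 falls short of 3201 but (66/17)⁶ ≈3424.29 reaches it, so n = 6.

6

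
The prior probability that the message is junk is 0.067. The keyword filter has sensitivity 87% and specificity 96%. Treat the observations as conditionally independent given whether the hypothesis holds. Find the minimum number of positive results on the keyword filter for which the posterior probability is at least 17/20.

2

Prior odds = 0.067/0.933 = 67/933.
False-positive rate = 1 − 0.96 = 0.04; likelihood ratio of a positive = 0.87/0.04 = 21.75.
Target odds: 0.85 ÷ 0.15 = 17/3.
Require 21.75ⁿ ≥ 17/3 ÷ (67/933) = 5287/67.
21.75¹ = 21.75 falls short of 5287/67 but 21.75² = 473.0625 reaches it, so n = 2.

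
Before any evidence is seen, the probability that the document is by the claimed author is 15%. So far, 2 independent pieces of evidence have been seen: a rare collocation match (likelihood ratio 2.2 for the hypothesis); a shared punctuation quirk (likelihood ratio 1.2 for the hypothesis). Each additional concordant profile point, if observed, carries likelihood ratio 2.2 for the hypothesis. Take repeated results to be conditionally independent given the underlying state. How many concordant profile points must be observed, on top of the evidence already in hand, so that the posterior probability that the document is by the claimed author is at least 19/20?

Prior odds = 0.15/0.85 = 3/17.
Combined Bayes factor of the evidence already in hand = 2.2 × 1.2 = 2.64.
Odds after that evidence = (3/17) × 2.64 = 198/425.
Target odds = 0.95/0.05 = 19.
Need 2.2ⁿ ≥ 19 ÷ (198/425) = 8075/198.
2.2⁴ = 23.4256 falls short of 8075/198 but 2.2⁵ = 51.53632 reaches it, so n = 5.

5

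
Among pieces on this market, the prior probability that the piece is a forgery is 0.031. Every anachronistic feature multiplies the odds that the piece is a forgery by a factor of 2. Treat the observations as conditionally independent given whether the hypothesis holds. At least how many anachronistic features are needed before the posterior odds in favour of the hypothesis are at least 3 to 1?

7

Prior odds: 0.031 ÷ 0.969 = 31/969.
Likelihood ratio per anachronistic feature = 2.
Target odds = 3.
Require 2ⁿ ≥ 3 ÷ (31/969) = 2907/31.
2⁶ = 64 falls short of 2907/31 but 2⁷ = 128 reaches it, so n = 7.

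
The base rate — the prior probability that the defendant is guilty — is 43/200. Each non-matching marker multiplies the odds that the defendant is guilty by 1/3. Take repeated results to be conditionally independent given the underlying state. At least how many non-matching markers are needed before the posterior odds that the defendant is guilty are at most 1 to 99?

Prior odds: 0.215 ÷ 0.785 = 43/157.
Likelihood ratio per non-matching marker = 1/3.
Target odds = 1/99.
Require (1/3)ⁿ ≤ 1/99 ÷ (43/157) = 157/4257.
(1/3)³ = 1/27 is still above 157/4257 but (1/3)⁴ = 1/81 is at or below it, so n = 4.

4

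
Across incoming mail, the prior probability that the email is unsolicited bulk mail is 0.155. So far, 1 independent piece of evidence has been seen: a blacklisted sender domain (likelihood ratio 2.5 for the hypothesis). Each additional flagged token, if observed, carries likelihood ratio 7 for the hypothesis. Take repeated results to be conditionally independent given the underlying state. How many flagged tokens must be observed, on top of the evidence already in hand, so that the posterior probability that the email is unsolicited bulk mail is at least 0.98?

Prior odds = 0.155/0.845 = 31/169.
Bayes factor of the evidence already in hand = 2.5.
Odds after that evidence = (31/169) × 2.5 = 155/338.
Target odds = 0.98/0.02 = 49.
Need 7ⁿ ≥ 49 ÷ (155/338) = 16562/155.
7² = 49 falls short of 16562/155 but 7³ = 343 reaches it, so n = 3.

3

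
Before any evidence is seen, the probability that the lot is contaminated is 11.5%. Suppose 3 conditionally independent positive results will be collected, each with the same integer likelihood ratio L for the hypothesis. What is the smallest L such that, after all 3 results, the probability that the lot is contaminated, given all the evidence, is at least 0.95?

6

Prior odds = 0.115/0.885 = 23/177.
Target odds = 0.95/0.05 = 19.
Need L³ ≥ 19 ÷ (23/177) = 3363/23.
5³ = 125 < 3363/23 ≤ 216 = 6³, so L = 6.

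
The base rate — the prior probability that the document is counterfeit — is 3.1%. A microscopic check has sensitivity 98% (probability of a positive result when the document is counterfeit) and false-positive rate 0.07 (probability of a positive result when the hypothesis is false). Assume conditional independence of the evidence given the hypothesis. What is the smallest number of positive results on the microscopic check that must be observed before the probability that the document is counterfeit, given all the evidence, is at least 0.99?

4

Prior odds = 0.031/0.969 = 31/969.
Likelihood ratio of a positive result = 0.98/0.07 = 14.
Target odds: 0.99 ÷ 0.01 = 99.
Need (31/969) × 14ⁿ ≥ 99, i.e. 14ⁿ ≥ 95931/31.
14³ = 2744 falls short of 95931/31 but 14⁴ = 38416 reaches it, so n = 4.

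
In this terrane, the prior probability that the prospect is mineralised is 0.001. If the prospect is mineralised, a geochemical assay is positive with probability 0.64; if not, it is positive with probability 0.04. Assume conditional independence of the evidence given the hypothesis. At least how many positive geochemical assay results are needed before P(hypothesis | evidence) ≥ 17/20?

4

Prior odds = 0.001/0.999 = 1/999.
Likelihood ratio of a positive = 0.64/0.04 = 16.
Target posterior odds = 0.85/0.15 = 17/3.
Need (1/999) × 16ⁿ ≥ 17/3, i.e. 16ⁿ ≥ 5661.
16³ = 4096 falls short of 5661 but 16⁴ = 65536 reaches it, so n = 4.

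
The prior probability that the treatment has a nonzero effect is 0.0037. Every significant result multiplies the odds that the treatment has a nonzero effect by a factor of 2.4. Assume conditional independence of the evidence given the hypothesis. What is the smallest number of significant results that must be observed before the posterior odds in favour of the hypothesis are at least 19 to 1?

Prior odds = 0.0037/0.9963 = 37/9963.
Likelihood ratio per significant result = 2.4.
Target odds = 19.
Require 2.4ⁿ ≥ 19 ÷ (37/9963) = 189297/37.
2.4⁹ ≈2641.81 falls short of 189297/37 but 2.4¹⁰ ≈6340.34 reaches it, so n = 10.

10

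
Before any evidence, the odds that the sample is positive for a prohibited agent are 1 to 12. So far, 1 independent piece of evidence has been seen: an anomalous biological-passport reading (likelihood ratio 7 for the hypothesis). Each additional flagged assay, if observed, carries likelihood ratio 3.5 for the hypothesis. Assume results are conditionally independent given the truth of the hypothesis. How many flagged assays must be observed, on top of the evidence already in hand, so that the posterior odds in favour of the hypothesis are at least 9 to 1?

Prior odds = 1/12.
Bayes factor of the evidence already in hand = 7.
Odds after that evidence = (1/12) × 7 = 7/12.
Target odds = 9.
Need 3.5ⁿ ≥ 9 ÷ (7/12) = 108/7.
3.5² = 12.25 falls short of 108/7 but 3.5³ = 42.875 reaches it, so n = 3.

3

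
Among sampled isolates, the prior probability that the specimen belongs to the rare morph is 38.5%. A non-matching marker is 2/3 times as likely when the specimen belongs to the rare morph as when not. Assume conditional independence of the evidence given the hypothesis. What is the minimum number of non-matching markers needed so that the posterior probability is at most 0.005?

Prior odds: 0.385 ÷ 0.615 = 77/123.
Likelihood ratio per non-matching marker = 2/3.
Target odds: 0.005 ÷ 0.995 = 1/199.
Require (2/3)ⁿ ≤ 1/199 ÷ (77/123) = 123/15323.
(2/3)¹¹ = 2048/177147 is still above 123/15323 but (2/3)¹² = 4096/531441 is at or below it, so n = 12.

12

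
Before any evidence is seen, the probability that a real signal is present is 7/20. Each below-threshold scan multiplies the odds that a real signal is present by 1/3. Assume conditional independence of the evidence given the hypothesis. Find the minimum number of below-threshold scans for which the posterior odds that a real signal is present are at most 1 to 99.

Prior odds = 0.35/0.65 = 7/13.
Likelihood ratio per below-threshold scan = 1/3.
Target odds = 1/99.
Require (1/3)ⁿ ≤ 1/99 ÷ (7/13) = 13/693.
(1/3)³ = 1/27 is still above 13/693 but (1/3)⁴ = 1/81 is at or below it, so n = 4.

4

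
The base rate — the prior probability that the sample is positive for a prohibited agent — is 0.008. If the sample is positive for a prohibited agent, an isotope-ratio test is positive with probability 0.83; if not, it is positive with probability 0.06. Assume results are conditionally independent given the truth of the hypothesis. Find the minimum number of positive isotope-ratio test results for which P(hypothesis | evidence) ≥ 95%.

3

Prior odds: 0.008 ÷ 0.992 = 1/124.
Likelihood ratio of a positive = 0.83/0.06 = 83/6.
Target odds: 0.95 ÷ 0.05 = 19.
Need (1/124) × (83/6)ⁿ ≥ 19, i.e. (83/6)ⁿ ≥ 2356.
(83/6)² = 6889/36 falls short of 2356 but (83/6)³ = 571787/216 reaches it, so n = 3.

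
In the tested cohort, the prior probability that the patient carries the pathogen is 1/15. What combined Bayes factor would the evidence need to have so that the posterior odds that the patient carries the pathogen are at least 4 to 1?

Prior odds = (1/15)/(14/15) = 1/14.
Target odds = 4.
Required Bayes factor = 4 ÷ (1/14) = 56.

56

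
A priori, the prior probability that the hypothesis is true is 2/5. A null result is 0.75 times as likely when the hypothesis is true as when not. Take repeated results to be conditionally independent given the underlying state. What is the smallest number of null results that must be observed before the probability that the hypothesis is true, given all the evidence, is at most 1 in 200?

Prior odds = 0.4/0.6 = 2/3.
Likelihood ratio per null result = 0.75.
Target posterior odds = 0.005/0.995 = 1/199.
Require 0.75ⁿ ≤ 1/199 ÷ (2/3) = 3/398.
0.75¹⁶ ≈0.0100226 is still above 3/398 but 0.75¹⁷ ≈0.00751695 is at or below it, so n = 17.

17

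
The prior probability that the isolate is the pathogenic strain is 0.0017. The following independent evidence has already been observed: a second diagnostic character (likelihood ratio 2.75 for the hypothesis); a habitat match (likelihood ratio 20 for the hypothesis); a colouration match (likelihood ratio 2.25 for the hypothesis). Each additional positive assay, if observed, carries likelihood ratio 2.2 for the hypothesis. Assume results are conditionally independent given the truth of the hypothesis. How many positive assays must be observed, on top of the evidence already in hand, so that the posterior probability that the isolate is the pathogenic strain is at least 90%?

Prior odds = 0.0017/0.9983 = 17/9983.
Combined Bayes factor of the evidence already in hand = 2.75 × 20 × 2.25 = 123.75.
Odds after that evidence = (17/9983) × 123.75 = 8415/39932.
Target odds = 0.9/0.1 = 9.
Need 2.2ⁿ ≥ 9 ÷ (8415/39932) = 39932/935.
2.2⁴ = 23.4256 falls short of 39932/935 but 2.2⁵ = 51.53632 reaches it, so n = 5.

5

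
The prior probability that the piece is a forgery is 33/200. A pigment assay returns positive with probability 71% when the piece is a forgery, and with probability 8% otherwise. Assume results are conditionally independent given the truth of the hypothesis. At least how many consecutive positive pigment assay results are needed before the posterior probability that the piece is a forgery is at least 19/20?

Prior odds: 0.165 ÷ 0.835 = 33/167.
Likelihood ratio of a positive result = 0.71/0.08 = 8.875.
Target posterior odds = 0.95/0.05 = 19.
Require 8.875ⁿ ≥ 19 ÷ (33/167) = 3173/33.
8.875² = 78.765625 falls short of 3173/33 but 8.875³ = 357911/512 reaches it, so n = 3.

3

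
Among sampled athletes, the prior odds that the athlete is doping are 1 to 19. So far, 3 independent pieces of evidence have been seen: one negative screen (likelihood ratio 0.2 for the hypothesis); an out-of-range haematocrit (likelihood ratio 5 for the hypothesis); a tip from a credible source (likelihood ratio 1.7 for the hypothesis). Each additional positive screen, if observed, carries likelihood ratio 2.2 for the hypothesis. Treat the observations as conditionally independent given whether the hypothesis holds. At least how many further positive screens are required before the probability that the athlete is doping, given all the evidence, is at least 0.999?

12

Prior odds = 1/19.
Combined Bayes factor of the evidence already in hand = 0.2 × 5 × 1.7 = 1.7.
Odds after that evidence = (1/19) × 1.7 = 17/190.
Target odds = 0.999/0.001 = 999.
Need 2.2ⁿ ≥ 999 ÷ (17/190) = 189810/17.
2.2¹¹ ≈5843.18 falls short of 189810/17 but 2.2¹² ≈12855 reaches it, so n = 12.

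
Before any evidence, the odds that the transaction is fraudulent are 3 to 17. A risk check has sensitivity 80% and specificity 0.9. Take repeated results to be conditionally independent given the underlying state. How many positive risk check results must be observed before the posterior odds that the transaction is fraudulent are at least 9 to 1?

2

Prior odds = 3/17.
False-positive rate = 1 − 0.9 = 0.1; likelihood ratio of a positive = 0.8/0.1 = 8.
Target odds = 9.
Need (3/17) × 8ⁿ ≥ 9, i.e. 8ⁿ ≥ 51.
8¹ = 8 falls short of 51 but 8² = 64 reaches it, so n = 2.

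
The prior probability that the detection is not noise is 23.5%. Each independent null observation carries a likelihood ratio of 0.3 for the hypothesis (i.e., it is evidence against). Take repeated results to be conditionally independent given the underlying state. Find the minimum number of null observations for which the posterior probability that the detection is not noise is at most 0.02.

Prior odds: 0.235 ÷ 0.765 = 47/153.
Likelihood ratio per null observation = 0.3.
Target posterior odds = 0.02/0.98 = 1/49.
Require 0.3ⁿ ≤ 1/49 ÷ (47/153) = 153/2303.
0.3² = 0.09 is still above 153/2303 but 0.3³ = 0.027 is at or below it, so n = 3.

3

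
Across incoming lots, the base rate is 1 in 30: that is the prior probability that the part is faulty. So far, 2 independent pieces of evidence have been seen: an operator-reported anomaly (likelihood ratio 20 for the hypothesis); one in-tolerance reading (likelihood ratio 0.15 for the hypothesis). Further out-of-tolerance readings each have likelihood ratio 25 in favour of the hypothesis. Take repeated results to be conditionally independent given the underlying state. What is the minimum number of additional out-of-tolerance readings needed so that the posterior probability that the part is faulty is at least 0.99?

3

Prior odds = (1/30)/(29/30) = 1/29.
Combined Bayes factor of the evidence already in hand = 20 × 0.15 = 3.
Odds after that evidence = (1/29) × 3 = 3/29.
Target odds = 0.99/0.01 = 99.
Need 25ⁿ ≥ 99 ÷ (3/29) = 957.
25² = 625 falls short of 957 but 25³ = 15625 reaches it, so n = 3.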